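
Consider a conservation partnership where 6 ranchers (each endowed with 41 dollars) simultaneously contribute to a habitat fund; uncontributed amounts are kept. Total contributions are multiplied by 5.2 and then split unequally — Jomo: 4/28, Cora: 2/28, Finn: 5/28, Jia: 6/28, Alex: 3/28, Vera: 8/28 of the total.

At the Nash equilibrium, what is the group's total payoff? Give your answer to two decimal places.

For player j, contributing a unit is worthwhile iff 5.2 × (j's share) ≥ 1, i.e. iff j's share is at least 0.1923.
The shares above 0.1923 belong to Jia and Vera, contributing 41 each; the remaining 4 contribute 0. Total contributed: 82.
The habitat fund pays out 5.2 × 82 = 426.40 in total (split across the unequal shares, but the aggregate is all that matters for the group sum).
The 4 free-riders keep 41 each, adding 164. Group total = 164 + 426.40 = 590.40.

590.40 dollars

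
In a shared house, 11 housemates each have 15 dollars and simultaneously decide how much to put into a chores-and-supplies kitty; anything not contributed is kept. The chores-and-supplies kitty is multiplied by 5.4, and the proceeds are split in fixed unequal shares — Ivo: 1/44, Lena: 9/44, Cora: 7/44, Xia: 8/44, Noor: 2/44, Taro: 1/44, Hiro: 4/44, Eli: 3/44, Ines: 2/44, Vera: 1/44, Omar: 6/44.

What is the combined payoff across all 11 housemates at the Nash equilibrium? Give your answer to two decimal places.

For player j, contributing a unit is worthwhile iff 5.4 × (j's share) ≥ 1, i.e. iff j's share is at least 0.1852.
Only Lena (9/44) clears that bar, contributing 15; the remaining 10 contribute 0. Total contributed: 15.
The chores-and-supplies kitty pays out 5.4 × 15 = 81.00 in total (split across the unequal shares, but the aggregate is all that matters for the group sum).
The 10 free-riders keep 15 each, adding 150. Group total = 150 + 81.00 = 231.00.

231.00 dollars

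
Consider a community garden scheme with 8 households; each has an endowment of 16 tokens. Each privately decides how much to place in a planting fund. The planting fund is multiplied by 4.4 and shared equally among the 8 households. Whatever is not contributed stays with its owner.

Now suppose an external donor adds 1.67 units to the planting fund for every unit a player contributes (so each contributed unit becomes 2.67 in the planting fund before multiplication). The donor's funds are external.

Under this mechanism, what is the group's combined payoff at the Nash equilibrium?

With the mechanism, a contributed unit returns 4.4 × 2.67 / 8 = 1.4685 per unit of net cost to the contributor — now above 1 — so contributing fully is weakly dominant for every player.
So the Nash equilibrium is full contribution by all 8; the group earns 4.4 × 2.67 × 128 = 1503.74.

1503.74 tokens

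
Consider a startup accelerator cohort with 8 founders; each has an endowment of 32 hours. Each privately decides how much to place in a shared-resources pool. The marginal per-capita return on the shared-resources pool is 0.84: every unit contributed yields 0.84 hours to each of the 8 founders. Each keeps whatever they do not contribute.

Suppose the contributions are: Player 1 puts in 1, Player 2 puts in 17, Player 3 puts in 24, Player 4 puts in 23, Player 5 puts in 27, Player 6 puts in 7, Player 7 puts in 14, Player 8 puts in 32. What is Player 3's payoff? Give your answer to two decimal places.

Total contributed: 1 + 17 + 24 + 23 + 27 + 7 + 14 + 32 = 145.
Each receives 0.84 × 145 = 121.80 from the shared-resources pool.
Player 3 keeps 32 − 24 = 8, so Player 3's payoff is 8 + 121.80 = 129.80.

129.80 hours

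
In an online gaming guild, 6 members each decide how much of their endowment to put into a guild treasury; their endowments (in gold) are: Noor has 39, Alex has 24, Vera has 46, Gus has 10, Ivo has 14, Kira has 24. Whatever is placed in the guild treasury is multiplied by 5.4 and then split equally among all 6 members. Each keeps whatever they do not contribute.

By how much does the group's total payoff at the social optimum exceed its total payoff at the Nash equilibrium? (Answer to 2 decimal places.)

690.80 gold

The private return per contributed unit is 5.4/6 = 0.9000 < 1 for every player regardless of endowment, so the Nash equilibrium is zero contribution and the group total is Σ E_j = 39 + 24 + 46 + 10 + 14 + 24 = 157.
Each contributed unit returns 5.400 to the group, so the social optimum is full contribution by everyone: group total = 5.400 × 157 = 847.80.
Efficiency loss = (5.400 − 1) × 157 = 690.80.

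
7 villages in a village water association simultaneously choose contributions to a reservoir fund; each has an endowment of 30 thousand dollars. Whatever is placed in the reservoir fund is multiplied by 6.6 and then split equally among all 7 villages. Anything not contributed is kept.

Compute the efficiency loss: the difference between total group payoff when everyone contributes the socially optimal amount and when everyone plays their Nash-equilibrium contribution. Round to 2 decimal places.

1176.00 thousand dollars

Each contributed unit returns 6.6/7 = 0.9429 to its contributor — below 1 — so contributing 0 is dominant for every player. At the Nash equilibrium everyone keeps their 30, and the group total is 7 × 30 = 210.
Each contributed unit returns 6.600 to the group as a whole (0.9429 to each of 7 players), which exceeds 1, so the social optimum is full contribution: group total = 6.600 × 210 = 1386.00.
Efficiency loss = 1386.00 − 210 = 1176.00.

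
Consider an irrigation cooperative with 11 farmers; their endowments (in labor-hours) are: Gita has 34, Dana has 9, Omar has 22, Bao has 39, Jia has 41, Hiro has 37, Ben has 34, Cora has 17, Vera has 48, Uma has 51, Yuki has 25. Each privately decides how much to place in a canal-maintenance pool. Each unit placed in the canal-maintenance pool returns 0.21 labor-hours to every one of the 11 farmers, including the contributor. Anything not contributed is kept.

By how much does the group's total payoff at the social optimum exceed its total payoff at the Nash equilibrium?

467.67 labor-hours

The private return per contributed unit is 0.21 < 1 for everyone, so the Nash equilibrium is zero contribution and the group total is Σ E_j = 34 + 9 + 22 + 39 + 41 + 37 + 34 + 17 + 48 + 51 + 25 = 357.
Each contributed unit returns 2.310 to the group, so the social optimum is full contribution by everyone: group total = 2.310 × 357 = 824.67.
Efficiency loss = (2.310 − 1) × 357 = 467.67.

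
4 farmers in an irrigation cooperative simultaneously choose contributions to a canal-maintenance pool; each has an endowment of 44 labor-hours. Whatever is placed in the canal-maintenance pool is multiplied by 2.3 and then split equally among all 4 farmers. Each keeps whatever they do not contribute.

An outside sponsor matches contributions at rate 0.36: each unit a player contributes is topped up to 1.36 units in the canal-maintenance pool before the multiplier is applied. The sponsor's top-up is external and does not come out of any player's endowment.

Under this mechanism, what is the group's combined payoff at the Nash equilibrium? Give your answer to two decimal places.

With the mechanism, a contributed unit returns 2.3 × 1.36 / 4 = 0.7820 per unit of net cost — still below 1 — so contributing 0 remains dominant for every player.
At the Nash equilibrium no one contributes; group total payoff = 4 × 44 = 176.

176.00 labor-hours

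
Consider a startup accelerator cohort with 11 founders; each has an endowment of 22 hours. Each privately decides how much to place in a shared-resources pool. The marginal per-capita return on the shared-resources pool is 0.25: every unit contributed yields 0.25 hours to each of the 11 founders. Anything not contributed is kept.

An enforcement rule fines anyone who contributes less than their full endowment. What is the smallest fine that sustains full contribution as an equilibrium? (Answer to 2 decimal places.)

Given the others contribute fully, the best deviation is to contribute 0 (any partial contribution still incurs the fine and gives up units whose private return 0.25 is below 1).
Deviating from 22 to 0 saves 22 hours but forfeits the deviator's share of the drop in the shared-resources pool: 0.25 × 22 = 5.50.
So the deviation gain is 22 − 5.50 = 16.50, and the fine must be at least 16.50 hours to wipe it out.

16.50 hours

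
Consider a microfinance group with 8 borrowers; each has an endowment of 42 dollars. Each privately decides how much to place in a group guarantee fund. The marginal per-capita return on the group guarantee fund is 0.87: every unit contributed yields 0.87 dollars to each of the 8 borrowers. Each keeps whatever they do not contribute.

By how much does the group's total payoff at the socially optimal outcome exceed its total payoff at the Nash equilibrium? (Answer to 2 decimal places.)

The private return per contributed unit is 0.87 < 1, so contributing 0 is dominant for every player. At the Nash equilibrium everyone keeps their 42, and the group total is 8 × 42 = 336.
Each contributed unit returns 6.960 to the group as a whole (0.87 to each of 8 players), which exceeds 1, so the social optimum is full contribution: group total = 6.960 × 336 = 2338.56.
Efficiency loss = 2338.56 − 336 = 2002.56.

2002.56 dollars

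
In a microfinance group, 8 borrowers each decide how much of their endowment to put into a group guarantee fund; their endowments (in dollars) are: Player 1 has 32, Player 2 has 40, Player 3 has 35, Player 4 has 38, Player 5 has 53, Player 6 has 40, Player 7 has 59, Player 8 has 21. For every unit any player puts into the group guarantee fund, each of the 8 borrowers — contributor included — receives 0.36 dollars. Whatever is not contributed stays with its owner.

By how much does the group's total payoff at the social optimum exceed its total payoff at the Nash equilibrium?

The private return per contributed unit is 0.36 < 1 for everyone, so the Nash equilibrium is zero contribution and the group total is Σ E_j = 32 + 40 + 35 + 38 + 53 + 40 + 59 + 21 = 318.
Each contributed unit returns 2.880 to the group, so the social optimum is full contribution by everyone: group total = 2.880 × 318 = 915.84.
Efficiency loss = (2.880 − 1) × 318 = 597.84.

597.84 dollars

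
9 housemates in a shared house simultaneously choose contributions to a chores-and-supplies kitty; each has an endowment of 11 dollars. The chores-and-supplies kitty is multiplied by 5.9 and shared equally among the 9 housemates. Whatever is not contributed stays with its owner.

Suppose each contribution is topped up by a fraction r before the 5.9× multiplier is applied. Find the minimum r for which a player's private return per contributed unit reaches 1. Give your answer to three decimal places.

With matching at rate r, one contributed unit becomes (1 + r) in the chores-and-supplies kitty and returns 5.9 × (1 + r) / 9 to the contributor.
Setting this equal to 1: 1 + r = 9/5.9 = 1.5254.
So the minimum matching rate is r = 1.5254 − 1 = 0.525.

0.525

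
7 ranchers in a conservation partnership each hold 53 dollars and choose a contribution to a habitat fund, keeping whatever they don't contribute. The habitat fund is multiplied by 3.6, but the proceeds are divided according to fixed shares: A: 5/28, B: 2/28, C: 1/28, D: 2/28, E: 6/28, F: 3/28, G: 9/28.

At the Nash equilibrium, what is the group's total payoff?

508.80 dollars

Player j's private return per contributed unit is 3.6 × (j's share). Contributing is weakly dominant for j when that share is at least 1/3.6 = 0.2778, and contributing 0 is dominant otherwise.
The only share above 0.2778 is G's 9/28, contributing 53; the remaining 6 contribute 0. Total contributed: 53.
The habitat fund pays out 3.6 × 53 = 190.80 in total (split across the unequal shares, but the aggregate is all that matters for the group sum).
The 6 free-riders keep 53 each, adding 318. Group total = 318 + 190.80 = 508.80.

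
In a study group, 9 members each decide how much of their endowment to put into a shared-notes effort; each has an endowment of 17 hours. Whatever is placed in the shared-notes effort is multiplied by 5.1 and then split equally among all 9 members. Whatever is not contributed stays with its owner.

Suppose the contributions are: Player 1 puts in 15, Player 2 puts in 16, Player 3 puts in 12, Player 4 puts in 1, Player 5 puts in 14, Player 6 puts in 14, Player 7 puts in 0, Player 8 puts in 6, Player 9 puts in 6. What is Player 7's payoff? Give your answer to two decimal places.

64.60 hours

Total contributed: 15 + 16 + 12 + 1 + 14 + 14 + 0 + 6 + 6 = 84.
Each receives 5.1 × 84 / 9 = 47.60 from the shared-notes effort.
Player 7 keeps 17 − 0 = 17, so Player 7's payoff is 17 + 47.60 = 64.60.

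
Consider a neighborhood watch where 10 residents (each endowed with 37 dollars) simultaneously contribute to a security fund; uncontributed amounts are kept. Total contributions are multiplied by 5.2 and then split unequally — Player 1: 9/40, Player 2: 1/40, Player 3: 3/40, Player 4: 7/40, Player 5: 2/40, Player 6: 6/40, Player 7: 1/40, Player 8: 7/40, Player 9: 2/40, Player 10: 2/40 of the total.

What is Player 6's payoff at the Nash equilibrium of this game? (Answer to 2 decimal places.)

Player j's private return per contributed unit is 5.2 × (j's share). Contributing is weakly dominant for j when that share is at least 1/5.2 = 0.1923, and contributing 0 is dominant otherwise.
The only share above 0.1923 is Player 1's 9/40, contributing 37; the remaining 9 contribute 0. Total contributed: 37.
Player 6 keeps 37 and receives 5.2 × 37 × 6/40 = 28.86 from the security fund, for a payoff of 65.86.

65.86 dollars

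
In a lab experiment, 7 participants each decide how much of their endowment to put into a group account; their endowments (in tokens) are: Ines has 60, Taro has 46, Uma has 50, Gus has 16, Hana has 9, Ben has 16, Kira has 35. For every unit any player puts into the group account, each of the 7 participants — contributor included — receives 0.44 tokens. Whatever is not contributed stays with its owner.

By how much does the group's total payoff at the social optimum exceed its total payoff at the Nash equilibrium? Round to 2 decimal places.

The private return per contributed unit is 0.44 < 1 for everyone, so the Nash equilibrium is zero contribution and the group total is Σ E_j = 60 + 46 + 50 + 16 + 9 + 16 + 35 = 232.
Each contributed unit returns 3.080 to the group, so the social optimum is full contribution by everyone: group total = 3.080 × 232 = 714.56.
Efficiency loss = (3.080 − 1) × 232 = 482.56.

482.56 tokens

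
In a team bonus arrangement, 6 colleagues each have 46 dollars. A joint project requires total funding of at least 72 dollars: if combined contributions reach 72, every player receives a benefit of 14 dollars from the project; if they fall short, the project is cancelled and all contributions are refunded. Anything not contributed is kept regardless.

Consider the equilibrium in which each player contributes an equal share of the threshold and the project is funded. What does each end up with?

Equal share of the threshold: 72/6 = 12.
At this profile no one gains by cutting their contribution: any cut drops the total below 72, the project is cancelled, contributions are refunded, and the deviator ends with 46, which is less than 46 − 12 + 14 = 48. Contributing more than 12 just wastes the excess. So contributing exactly 12 is a best response.
Each player's payoff: 46 − 12 + 14 = 48.

48 dollars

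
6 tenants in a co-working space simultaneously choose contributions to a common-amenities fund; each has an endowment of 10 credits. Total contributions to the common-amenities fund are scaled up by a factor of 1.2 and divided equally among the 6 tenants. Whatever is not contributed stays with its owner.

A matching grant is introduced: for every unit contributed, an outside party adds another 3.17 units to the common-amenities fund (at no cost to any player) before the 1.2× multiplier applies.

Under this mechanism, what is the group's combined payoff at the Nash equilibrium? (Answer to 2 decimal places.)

The effective private return is 1.2 × 4.17 / 6 = 0.8340, which is still under 1, so the mechanism doesn't change anyone's dominant strategy: zero contribution.
Everyone keeps their endowment and the group total is 6 × 10 = 60.

60.00 credits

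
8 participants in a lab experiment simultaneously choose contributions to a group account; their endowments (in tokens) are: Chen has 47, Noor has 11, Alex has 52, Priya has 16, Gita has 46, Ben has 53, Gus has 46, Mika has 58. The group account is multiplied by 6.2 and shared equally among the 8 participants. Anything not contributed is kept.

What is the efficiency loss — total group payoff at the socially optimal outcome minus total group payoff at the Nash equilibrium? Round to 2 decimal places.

The private return per contributed unit is 6.2/8 = 0.7750 < 1 for every player regardless of endowment, so the Nash equilibrium is zero contribution and the group total is Σ E_j = 47 + 11 + 52 + 16 + 46 + 53 + 46 + 58 = 329.
Each contributed unit returns 6.200 to the group, so the social optimum is full contribution by everyone: group total = 6.200 × 329 = 2039.80.
Efficiency loss = (6.200 − 1) × 329 = 1710.80.

1710.80 tokens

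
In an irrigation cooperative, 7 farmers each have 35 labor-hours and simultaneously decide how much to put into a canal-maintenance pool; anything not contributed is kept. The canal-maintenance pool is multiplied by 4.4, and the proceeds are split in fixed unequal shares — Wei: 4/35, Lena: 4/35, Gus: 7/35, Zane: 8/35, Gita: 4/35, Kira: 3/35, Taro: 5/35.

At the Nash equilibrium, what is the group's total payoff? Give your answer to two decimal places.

Player j's private return per contributed unit is 4.4 × (j's share). Contributing is weakly dominant for j when that share is at least 1/4.4 = 0.2273, and contributing 0 is dominant otherwise.
Only Zane (8/35) clears that bar, contributing 35; the remaining 6 contribute 0. Total contributed: 35.
The canal-maintenance pool pays out 4.4 × 35 = 154.00 in total (split across the unequal shares, but the aggregate is all that matters for the group sum).
The 6 free-riders keep 35 each, adding 210. Group total = 210 + 154.00 = 364.00.

364.00 labor-hours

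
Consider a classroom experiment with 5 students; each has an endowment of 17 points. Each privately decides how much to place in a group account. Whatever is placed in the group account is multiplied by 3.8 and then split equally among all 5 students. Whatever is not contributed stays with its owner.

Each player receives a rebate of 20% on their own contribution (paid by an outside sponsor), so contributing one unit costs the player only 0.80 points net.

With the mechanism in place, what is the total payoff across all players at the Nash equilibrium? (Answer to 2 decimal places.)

85.00 points

The effective private return is (3.8/5) / 0.80 = 0.9500, which is still under 1, so the mechanism doesn't change anyone's dominant strategy: zero contribution.
At the Nash equilibrium no one contributes; group total payoff = 5 × 17 = 85.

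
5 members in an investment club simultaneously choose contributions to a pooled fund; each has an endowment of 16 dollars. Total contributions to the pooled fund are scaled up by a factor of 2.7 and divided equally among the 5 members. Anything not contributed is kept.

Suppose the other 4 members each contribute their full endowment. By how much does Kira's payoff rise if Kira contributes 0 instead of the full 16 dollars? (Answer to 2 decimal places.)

7.36 dollars

Switching from a contribution of 16 to 0 lets Kira keep an extra 16 dollars, but lowers the pooled fund by 16, which costs Kira their own share of that drop: 2.7/5 × 16 = 8.64.
Net gain = 16 − 8.64 = 7.36. The private return per contributed unit (0.5400) is below 1, so free-riding is indeed the best response regardless of what the others do.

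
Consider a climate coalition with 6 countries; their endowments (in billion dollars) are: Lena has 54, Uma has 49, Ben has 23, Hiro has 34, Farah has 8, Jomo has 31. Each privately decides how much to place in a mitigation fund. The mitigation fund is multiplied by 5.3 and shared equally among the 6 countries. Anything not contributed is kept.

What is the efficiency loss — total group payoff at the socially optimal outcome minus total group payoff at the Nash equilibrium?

The private return per contributed unit is 5.3/6 = 0.8833 < 1 for every player regardless of endowment, so the Nash equilibrium is zero contribution and the group total is Σ E_j = 54 + 49 + 23 + 34 + 8 + 31 = 199.
Each contributed unit returns 5.300 to the group, so the social optimum is full contribution by everyone: group total = 5.300 × 199 = 1054.70.
Efficiency loss = (5.300 − 1) × 199 = 855.70.

855.70 billion dollars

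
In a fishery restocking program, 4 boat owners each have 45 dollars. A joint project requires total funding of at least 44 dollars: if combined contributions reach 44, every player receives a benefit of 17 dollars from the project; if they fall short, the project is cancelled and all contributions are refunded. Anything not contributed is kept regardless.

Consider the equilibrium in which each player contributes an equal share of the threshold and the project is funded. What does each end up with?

Equal share of the threshold: 44/4 = 11.
At this profile no one gains by cutting their contribution: any cut drops the total below 44, the project is cancelled, contributions are refunded, and the deviator ends with 45, which is less than 45 − 11 + 17 = 51. Contributing more than 11 just wastes the excess. So contributing exactly 11 is a best response.
Each player's payoff: 45 − 11 + 17 = 51.

51 dollars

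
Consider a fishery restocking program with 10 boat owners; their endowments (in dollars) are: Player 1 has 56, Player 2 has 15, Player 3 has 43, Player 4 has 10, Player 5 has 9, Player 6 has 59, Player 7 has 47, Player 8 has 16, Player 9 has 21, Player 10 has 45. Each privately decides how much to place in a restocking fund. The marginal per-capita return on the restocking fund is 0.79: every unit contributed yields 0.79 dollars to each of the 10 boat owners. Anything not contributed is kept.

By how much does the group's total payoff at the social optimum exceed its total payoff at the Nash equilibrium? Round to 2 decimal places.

The private return per contributed unit is 0.79 < 1 for everyone, so the Nash equilibrium is zero contribution and the group total is Σ E_j = 56 + 15 + 43 + 10 + 9 + 59 + 47 + 16 + 21 + 45 = 321.
Each contributed unit returns 7.900 to the group, so the social optimum is full contribution by everyone: group total = 7.900 × 321 = 2535.90.
Efficiency loss = (7.900 − 1) × 321 = 2214.90.

2214.90 dollars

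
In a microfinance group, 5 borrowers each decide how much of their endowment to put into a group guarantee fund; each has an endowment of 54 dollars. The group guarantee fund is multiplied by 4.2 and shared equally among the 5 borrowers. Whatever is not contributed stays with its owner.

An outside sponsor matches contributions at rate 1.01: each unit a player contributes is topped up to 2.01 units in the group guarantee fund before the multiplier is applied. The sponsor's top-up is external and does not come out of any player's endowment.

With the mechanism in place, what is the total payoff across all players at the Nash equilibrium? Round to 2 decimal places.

2279.34 dollars

The effective private return per unit is now 4.2 × 2.01 / 5 = 1.6884 > 1, so every player's dominant strategy flips to full contribution.
At the Nash equilibrium everyone contributes 54. Group total payoff = 4.2 × 2.01 × 270 = 2279.34.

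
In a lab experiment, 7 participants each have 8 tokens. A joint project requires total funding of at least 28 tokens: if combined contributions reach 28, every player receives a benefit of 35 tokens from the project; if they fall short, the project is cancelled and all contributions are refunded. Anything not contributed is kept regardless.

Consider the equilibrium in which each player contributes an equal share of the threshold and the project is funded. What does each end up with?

Equal share of the threshold: 28/7 = 4.
At this profile no one gains by cutting their contribution: any cut drops the total below 28, the project is cancelled, contributions are refunded, and the deviator ends with 8, which is less than 8 − 4 + 35 = 39. Contributing more than 4 just wastes the excess. So contributing exactly 4 is a best response.
Each player's payoff: 8 − 4 + 35 = 39.

39 tokens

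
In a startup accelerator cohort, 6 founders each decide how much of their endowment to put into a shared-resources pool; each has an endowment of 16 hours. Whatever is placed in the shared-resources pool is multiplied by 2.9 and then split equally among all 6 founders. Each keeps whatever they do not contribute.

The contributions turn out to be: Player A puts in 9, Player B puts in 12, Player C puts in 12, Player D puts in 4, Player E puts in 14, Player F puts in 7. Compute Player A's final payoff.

35.03 hours

Total contributed: 9 + 12 + 12 + 4 + 14 + 7 = 58.
Each receives 2.9 × 58 / 6 = 28.03 from the shared-resources pool.
Player A keeps 16 − 9 = 7, so Player A's payoff is 7 + 28.03 = 35.03.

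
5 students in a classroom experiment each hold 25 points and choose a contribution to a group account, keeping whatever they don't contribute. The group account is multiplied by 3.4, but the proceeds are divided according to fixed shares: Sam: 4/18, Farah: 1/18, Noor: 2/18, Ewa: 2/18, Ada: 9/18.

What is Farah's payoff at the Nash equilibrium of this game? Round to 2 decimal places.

29.72 points

Player j's private return per contributed unit is 3.4 × (j's share). Contributing is weakly dominant for j when that share is at least 1/3.4 = 0.2941, and contributing 0 is dominant otherwise.
The only share above 0.2941 is Ada's 9/18, contributing 25; the remaining 4 contribute 0. Total contributed: 25.
Farah keeps 25 and receives 3.4 × 25 × 1/18 = 4.72 from the group account, for a payoff of 29.72.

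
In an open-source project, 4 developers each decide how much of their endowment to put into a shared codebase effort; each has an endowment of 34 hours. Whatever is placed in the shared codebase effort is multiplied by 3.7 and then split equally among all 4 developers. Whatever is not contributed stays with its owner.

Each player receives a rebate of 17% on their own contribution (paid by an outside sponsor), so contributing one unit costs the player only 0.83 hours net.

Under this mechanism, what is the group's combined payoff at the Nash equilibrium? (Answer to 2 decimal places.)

Under the mechanism each unit contributed yields (3.7/4) / 0.83 = 1.1145 back to its contributor per unit of net cost, which exceeds 1, making full contribution the dominant choice for everyone.
At the Nash equilibrium everyone contributes 34. Group total payoff = 4 × (34 × 0.17 + 3.7 × 34) = 526.32.

526.32 hours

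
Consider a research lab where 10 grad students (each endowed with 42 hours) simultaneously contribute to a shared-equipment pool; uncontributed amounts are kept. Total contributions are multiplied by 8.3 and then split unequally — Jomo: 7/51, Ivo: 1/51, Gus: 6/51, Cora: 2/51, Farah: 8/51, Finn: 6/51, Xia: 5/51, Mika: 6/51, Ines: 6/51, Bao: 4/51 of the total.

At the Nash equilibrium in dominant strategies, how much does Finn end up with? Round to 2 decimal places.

A player with share s gets back 8.3·s per unit contributed, so full contribution is dominant for anyone with s > 1/8.3 = 0.1205 and zero contribution is dominant for anyone below.
The shares above 0.1205 belong to Jomo and Farah, contributing 42 each; the remaining 8 contribute 0. Total contributed: 84.
Finn keeps 42 and receives 8.3 × 84 × 6/51 = 82.02 from the shared-equipment pool, for a payoff of 124.02.

124.02 hours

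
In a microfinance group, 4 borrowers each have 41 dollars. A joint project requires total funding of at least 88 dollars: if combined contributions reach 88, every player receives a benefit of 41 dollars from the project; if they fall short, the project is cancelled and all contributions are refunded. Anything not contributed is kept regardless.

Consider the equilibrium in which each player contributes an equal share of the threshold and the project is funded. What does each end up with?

60 dollars

Equal share of the threshold: 88/4 = 22.
At this profile no one gains by cutting their contribution: any cut drops the total below 88, the project is cancelled, contributions are refunded, and the deviator ends with 41, which is less than 41 − 22 + 41 = 60. Contributing more than 22 just wastes the excess. So contributing exactly 22 is a best response.
Each player's payoff: 41 − 22 + 41 = 60.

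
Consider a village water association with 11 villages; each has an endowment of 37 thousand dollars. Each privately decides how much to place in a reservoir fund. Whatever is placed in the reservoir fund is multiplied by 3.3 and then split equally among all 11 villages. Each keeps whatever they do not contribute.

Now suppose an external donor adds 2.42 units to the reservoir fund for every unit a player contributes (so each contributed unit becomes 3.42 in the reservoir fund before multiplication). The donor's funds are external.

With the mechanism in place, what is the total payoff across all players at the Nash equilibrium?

Under the mechanism each unit contributed yields 3.3 × 3.42 / 11 = 1.0260 back to its contributor per unit of net cost, which exceeds 1, making full contribution the dominant choice for everyone.
At the Nash equilibrium everyone contributes 37. Group total payoff = 3.3 × 3.42 × 407 = 4593.40.

4593.40 thousand dollars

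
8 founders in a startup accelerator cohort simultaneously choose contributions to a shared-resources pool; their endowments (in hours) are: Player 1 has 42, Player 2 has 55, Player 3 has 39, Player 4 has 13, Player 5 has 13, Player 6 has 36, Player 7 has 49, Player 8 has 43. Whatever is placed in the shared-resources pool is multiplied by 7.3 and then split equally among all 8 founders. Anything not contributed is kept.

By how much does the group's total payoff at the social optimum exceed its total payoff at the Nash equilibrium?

The private return per contributed unit is 7.3/8 = 0.9125 < 1 for every player regardless of endowment, so the Nash equilibrium is zero contribution and the group total is Σ E_j = 42 + 55 + 39 + 13 + 13 + 36 + 49 + 43 = 290.
Each contributed unit returns 7.300 to the group, so the social optimum is full contribution by everyone: group total = 7.300 × 290 = 2117.00.
Efficiency loss = (7.300 − 1) × 290 = 1827.00.

1827.00 hours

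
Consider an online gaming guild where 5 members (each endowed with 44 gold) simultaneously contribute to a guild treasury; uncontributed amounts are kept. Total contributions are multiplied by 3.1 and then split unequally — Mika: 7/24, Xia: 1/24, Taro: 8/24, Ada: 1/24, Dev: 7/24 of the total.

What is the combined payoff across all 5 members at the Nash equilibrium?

312.40 gold

For player j, contributing a unit is worthwhile iff 3.1 × (j's share) ≥ 1, i.e. iff j's share is at least 0.3226.
Taro alone (share 8/24) is above the threshold, contributing 44; the remaining 4 contribute 0. Total contributed: 44.
The guild treasury pays out 3.1 × 44 = 136.40 in total (split across the unequal shares, but the aggregate is all that matters for the group sum).
The 4 free-riders keep 44 each, adding 176. Group total = 176 + 136.40 = 312.40.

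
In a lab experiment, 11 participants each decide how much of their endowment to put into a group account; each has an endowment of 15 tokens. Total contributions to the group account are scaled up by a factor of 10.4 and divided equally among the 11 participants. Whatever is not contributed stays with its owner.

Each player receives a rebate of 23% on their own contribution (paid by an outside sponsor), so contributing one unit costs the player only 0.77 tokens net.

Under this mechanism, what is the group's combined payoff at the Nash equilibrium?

1753.95 tokens

With the mechanism, a contributed unit returns (10.4/11) / 0.77 = 1.2279 per unit of net cost to the contributor — now above 1 — so contributing fully is weakly dominant for every player.
At the Nash equilibrium everyone contributes 15. Group total payoff = 11 × (15 × 0.23 + 10.4 × 15) = 1753.95.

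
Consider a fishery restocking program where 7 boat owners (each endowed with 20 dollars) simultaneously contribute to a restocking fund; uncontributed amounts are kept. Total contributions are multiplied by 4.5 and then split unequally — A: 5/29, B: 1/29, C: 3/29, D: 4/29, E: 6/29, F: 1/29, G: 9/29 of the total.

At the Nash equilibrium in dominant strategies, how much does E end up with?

Player j's private return per contributed unit is 4.5 × (j's share). Contributing is weakly dominant for j when that share is at least 1/4.5 = 0.2222, and contributing 0 is dominant otherwise.
G alone (share 9/29) is above the threshold, contributing 20; the remaining 6 contribute 0. Total contributed: 20.
E keeps 20 and receives 4.5 × 20 × 6/29 = 18.62 from the restocking fund, for a payoff of 38.62.

38.62 dollars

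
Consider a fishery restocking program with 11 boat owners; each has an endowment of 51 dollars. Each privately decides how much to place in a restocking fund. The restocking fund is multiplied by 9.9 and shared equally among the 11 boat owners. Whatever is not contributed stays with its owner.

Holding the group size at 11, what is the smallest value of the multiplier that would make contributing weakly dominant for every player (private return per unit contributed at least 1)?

A contributed unit returns (multiplier)/11 to its contributor.
This reaches 1 exactly when the multiplier is 11.

11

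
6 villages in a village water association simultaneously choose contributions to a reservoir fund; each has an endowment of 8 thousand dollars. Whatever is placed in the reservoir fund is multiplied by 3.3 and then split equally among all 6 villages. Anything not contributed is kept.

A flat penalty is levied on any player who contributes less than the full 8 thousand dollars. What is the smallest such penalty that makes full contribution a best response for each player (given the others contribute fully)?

Given the others contribute fully, the best deviation is to contribute 0 (any partial contribution still incurs the fine and gives up units whose private return 0.5500 is below 1).
Deviating from 8 to 0 saves 8 thousand dollars but forfeits the deviator's share of the drop in the reservoir fund: 3.3/6 × 8 = 4.40.
So the deviation gain is 8 − 4.40 = 3.60, and the fine must be at least 3.60 thousand dollars to wipe it out.

3.60 thousand dollars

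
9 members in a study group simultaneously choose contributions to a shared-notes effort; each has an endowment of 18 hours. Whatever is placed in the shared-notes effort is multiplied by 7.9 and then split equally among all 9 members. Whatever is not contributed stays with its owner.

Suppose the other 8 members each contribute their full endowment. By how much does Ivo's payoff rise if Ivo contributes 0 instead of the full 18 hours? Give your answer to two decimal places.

Switching from a contribution of 18 to 0 lets Ivo keep an extra 18 hours, but lowers the shared-notes effort by 18, which costs Ivo their own share of that drop: 7.9/9 × 18 = 15.80.
Net gain = 18 − 15.80 = 2.20. The private return per contributed unit (0.8778) is below 1, so free-riding is indeed the best response regardless of what the others do.

2.20 hours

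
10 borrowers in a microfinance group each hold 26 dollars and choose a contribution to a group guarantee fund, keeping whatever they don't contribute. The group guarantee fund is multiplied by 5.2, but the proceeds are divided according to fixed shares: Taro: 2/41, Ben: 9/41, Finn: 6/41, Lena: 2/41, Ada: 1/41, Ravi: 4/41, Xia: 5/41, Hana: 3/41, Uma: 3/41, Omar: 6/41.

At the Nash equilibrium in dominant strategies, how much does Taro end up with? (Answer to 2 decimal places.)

Each unit j contributes comes back to j as 5.2 × (j's share), so j prefers to contribute only if that share exceeds 1/5.2 = 0.1923; otherwise keeping the unit dominates.
The only share above 0.1923 is Ben's 9/41, contributing 26; the remaining 9 contribute 0. Total contributed: 26.
Taro keeps 26 and receives 5.2 × 26 × 2/41 = 6.60 from the group guarantee fund, for a payoff of 32.60.

32.60 dollars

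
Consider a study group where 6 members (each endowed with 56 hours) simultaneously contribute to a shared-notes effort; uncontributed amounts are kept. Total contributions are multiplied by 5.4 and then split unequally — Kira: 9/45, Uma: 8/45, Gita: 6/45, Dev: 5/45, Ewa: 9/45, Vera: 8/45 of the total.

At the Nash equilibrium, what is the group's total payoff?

828.80 hours

For player j, contributing a unit is worthwhile iff 5.4 × (j's share) ≥ 1, i.e. iff j's share is at least 0.1852.
Kira and Ewa are above the threshold, contributing 56 each; the remaining 4 contribute 0. Total contributed: 112.
The shared-notes effort pays out 5.4 × 112 = 604.80 in total (split across the unequal shares, but the aggregate is all that matters for the group sum).
The 4 free-riders keep 56 each, adding 224. Group total = 224 + 604.80 = 828.80.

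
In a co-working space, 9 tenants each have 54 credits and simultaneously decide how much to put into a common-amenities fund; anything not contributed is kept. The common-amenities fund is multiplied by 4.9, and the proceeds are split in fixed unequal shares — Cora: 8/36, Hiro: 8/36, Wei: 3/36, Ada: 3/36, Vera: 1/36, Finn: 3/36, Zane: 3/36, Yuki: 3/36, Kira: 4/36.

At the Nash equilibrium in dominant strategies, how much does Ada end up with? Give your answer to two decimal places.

98.10 credits

For player j, contributing a unit is worthwhile iff 4.9 × (j's share) ≥ 1, i.e. iff j's share is at least 0.2041.
Cora and Hiro clear that bar, contributing 54 each; the remaining 7 contribute 0. Total contributed: 108.
Ada keeps 54 and receives 4.9 × 108 × 3/36 = 44.10 from the common-amenities fund, for a payoff of 98.10.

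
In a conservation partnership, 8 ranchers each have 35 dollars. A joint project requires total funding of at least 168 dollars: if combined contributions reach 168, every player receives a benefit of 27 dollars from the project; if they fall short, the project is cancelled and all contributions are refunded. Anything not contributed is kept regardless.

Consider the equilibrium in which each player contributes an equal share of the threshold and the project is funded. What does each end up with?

Equal share of the threshold: 168/8 = 21.
At this profile no one gains by cutting their contribution: any cut drops the total below 168, the project is cancelled, contributions are refunded, and the deviator ends with 35, which is less than 35 − 21 + 27 = 41. Contributing more than 21 just wastes the excess. So contributing exactly 21 is a best response.
Each player's payoff: 35 − 21 + 27 = 41.

41 dollars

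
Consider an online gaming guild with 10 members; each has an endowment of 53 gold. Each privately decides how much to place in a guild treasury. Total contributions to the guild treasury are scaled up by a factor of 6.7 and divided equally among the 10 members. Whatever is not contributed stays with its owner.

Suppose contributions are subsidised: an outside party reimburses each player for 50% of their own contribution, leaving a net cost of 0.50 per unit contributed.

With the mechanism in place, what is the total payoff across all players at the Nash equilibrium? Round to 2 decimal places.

3816.00 gold

With the mechanism, a contributed unit returns (6.7/10) / 0.50 = 1.3400 per unit of net cost to the contributor — now above 1 — so contributing fully is weakly dominant for every player.
So the Nash equilibrium is full contribution by all 10; the group earns 10 × (53 × 0.50 + 6.7 × 53) = 3816.00.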